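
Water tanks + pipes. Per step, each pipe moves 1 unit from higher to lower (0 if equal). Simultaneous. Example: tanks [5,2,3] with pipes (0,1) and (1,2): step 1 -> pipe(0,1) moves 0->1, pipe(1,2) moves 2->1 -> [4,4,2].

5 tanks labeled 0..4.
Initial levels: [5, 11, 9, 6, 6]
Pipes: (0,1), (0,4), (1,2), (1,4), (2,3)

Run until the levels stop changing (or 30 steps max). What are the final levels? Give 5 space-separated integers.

Answer: 7 7 7 8 8

Derivation:
Step 1: flows [1->0,4->0,1->2,1->4,2->3] -> levels [7 8 9 7 6]
Step 2: flows [1->0,0->4,2->1,1->4,2->3] -> levels [7 7 7 8 8]
Step 3: flows [0=1,4->0,1=2,4->1,3->2] -> levels [8 8 8 7 6]
Step 4: flows [0=1,0->4,1=2,1->4,2->3] -> levels [7 7 7 8 8]
  -> period-2 cycle: step 4 state = step 2 state; never stabilizes
  -> state at step 30: (30-2) mod 2 = 0, same as step 2 -> [7 7 7 8 8]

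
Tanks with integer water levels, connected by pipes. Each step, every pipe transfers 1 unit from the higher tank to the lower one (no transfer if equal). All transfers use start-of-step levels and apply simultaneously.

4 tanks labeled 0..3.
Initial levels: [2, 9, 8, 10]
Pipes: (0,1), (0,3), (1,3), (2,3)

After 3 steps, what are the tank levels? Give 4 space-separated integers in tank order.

Answer: 8 7 8 6

Derivation:
Step 1: flows [1->0,3->0,3->1,3->2] -> levels [4 9 9 7]
Step 2: flows [1->0,3->0,1->3,2->3] -> levels [6 7 8 8]
Step 3: flows [1->0,3->0,3->1,2=3] -> levels [8 7 8 6]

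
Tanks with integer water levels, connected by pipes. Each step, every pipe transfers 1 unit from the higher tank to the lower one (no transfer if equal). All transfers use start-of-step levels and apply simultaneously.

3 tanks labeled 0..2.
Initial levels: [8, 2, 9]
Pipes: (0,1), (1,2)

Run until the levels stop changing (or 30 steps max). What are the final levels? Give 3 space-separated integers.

Step 1: flows [0->1,2->1] -> levels [7 4 8]
Step 2: flows [0->1,2->1] -> levels [6 6 7]
Step 3: flows [0=1,2->1] -> levels [6 7 6]
Step 4: flows [1->0,1->2] -> levels [7 5 7]
Step 5: flows [0->1,2->1] -> levels [6 7 6]
  -> period-2 cycle: step 5 state = step 3 state; never stabilizes
  -> state at step 30: (30-3) mod 2 = 1, same as step 4 -> [7 5 7]

Answer: 7 5 7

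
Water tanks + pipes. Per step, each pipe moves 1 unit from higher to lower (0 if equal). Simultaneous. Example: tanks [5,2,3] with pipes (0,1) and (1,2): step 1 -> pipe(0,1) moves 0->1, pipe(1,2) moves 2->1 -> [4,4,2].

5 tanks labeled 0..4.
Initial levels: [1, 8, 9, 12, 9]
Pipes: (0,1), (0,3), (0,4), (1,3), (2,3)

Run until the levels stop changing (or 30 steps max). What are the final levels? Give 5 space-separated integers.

Step 1: flows [1->0,3->0,4->0,3->1,3->2] -> levels [4 8 10 9 8]
Step 2: flows [1->0,3->0,4->0,3->1,2->3] -> levels [7 8 9 8 7]
Step 3: flows [1->0,3->0,0=4,1=3,2->3] -> levels [9 7 8 8 7]
Step 4: flows [0->1,0->3,0->4,3->1,2=3] -> levels [6 9 8 8 8]
Step 5: flows [1->0,3->0,4->0,1->3,2=3] -> levels [9 7 8 8 7]
  -> period-2 cycle: step 5 state = step 3 state; never stabilizes
  -> state at step 30: (30-3) mod 2 = 1, same as step 4 -> [6 9 8 8 8]

Answer: 6 9 8 8 8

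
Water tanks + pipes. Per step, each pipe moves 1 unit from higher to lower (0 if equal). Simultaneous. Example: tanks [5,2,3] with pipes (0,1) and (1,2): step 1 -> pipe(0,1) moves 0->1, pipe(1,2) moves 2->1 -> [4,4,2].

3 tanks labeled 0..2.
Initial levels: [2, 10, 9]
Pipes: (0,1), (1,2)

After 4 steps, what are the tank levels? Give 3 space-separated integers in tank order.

Step 1: flows [1->0,1->2] -> levels [3 8 10]
Step 2: flows [1->0,2->1] -> levels [4 8 9]
Step 3: flows [1->0,2->1] -> levels [5 8 8]
Step 4: flows [1->0,1=2] -> levels [6 7 8]

Answer: 6 7 8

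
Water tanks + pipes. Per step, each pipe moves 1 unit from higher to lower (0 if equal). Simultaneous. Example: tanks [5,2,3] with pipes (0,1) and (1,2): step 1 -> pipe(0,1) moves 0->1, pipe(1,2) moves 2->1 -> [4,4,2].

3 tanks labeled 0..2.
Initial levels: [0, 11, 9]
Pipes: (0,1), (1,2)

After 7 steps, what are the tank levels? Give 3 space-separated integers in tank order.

Step 1: flows [1->0,1->2] -> levels [1 9 10]
Step 2: flows [1->0,2->1] -> levels [2 9 9]
Step 3: flows [1->0,1=2] -> levels [3 8 9]
Step 4: flows [1->0,2->1] -> levels [4 8 8]
Step 5: flows [1->0,1=2] -> levels [5 7 8]
Step 6: flows [1->0,2->1] -> levels [6 7 7]
Step 7: flows [1->0,1=2] -> levels [7 6 7]

Answer: 7 6 7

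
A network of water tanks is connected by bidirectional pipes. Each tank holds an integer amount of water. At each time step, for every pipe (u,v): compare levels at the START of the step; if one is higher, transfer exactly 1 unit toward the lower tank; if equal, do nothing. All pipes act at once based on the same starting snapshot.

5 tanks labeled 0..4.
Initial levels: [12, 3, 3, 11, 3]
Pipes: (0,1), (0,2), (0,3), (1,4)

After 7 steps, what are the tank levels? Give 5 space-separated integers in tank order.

Step 1: flows [0->1,0->2,0->3,1=4] -> levels [9 4 4 12 3]
Step 2: flows [0->1,0->2,3->0,1->4] -> levels [8 4 5 11 4]
Step 3: flows [0->1,0->2,3->0,1=4] -> levels [7 5 6 10 4]
Step 4: flows [0->1,0->2,3->0,1->4] -> levels [6 5 7 9 5]
Step 5: flows [0->1,2->0,3->0,1=4] -> levels [7 6 6 8 5]
Step 6: flows [0->1,0->2,3->0,1->4] -> levels [6 6 7 7 6]
Step 7: flows [0=1,2->0,3->0,1=4] -> levels [8 6 6 6 6]

Answer: 8 6 6 6 6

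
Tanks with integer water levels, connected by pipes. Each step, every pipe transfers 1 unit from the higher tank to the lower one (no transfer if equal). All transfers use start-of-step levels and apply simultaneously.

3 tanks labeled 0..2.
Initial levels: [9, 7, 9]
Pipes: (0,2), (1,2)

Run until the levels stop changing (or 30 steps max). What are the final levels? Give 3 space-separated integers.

Answer: 8 8 9

Derivation:
Step 1: flows [0=2,2->1] -> levels [9 8 8]
Step 2: flows [0->2,1=2] -> levels [8 8 9]
Step 3: flows [2->0,2->1] -> levels [9 9 7]
Step 4: flows [0->2,1->2] -> levels [8 8 9]
  -> period-2 cycle: step 4 state = step 2 state; never stabilizes
  -> state at step 30: (30-2) mod 2 = 0, same as step 2 -> [8 8 9]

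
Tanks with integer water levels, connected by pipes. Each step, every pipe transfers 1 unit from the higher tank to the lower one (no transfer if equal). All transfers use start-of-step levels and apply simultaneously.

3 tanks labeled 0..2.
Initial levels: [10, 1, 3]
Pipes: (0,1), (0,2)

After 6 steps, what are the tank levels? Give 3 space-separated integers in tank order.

Step 1: flows [0->1,0->2] -> levels [8 2 4]
Step 2: flows [0->1,0->2] -> levels [6 3 5]
Step 3: flows [0->1,0->2] -> levels [4 4 6]
Step 4: flows [0=1,2->0] -> levels [5 4 5]
Step 5: flows [0->1,0=2] -> levels [4 5 5]
Step 6: flows [1->0,2->0] -> levels [6 4 4]

Answer: 6 4 4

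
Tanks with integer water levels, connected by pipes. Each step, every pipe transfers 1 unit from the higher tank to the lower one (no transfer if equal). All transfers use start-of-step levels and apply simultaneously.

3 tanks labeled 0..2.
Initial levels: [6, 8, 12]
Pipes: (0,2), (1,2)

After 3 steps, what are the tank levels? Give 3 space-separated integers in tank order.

Step 1: flows [2->0,2->1] -> levels [7 9 10]
Step 2: flows [2->0,2->1] -> levels [8 10 8]
Step 3: flows [0=2,1->2] -> levels [8 9 9]

Answer: 8 9 9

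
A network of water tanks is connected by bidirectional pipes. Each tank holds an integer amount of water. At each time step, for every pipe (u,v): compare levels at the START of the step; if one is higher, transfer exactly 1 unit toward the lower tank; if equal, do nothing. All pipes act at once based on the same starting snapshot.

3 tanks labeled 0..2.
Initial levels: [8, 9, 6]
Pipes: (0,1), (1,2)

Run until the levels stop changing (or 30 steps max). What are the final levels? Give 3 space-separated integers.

Step 1: flows [1->0,1->2] -> levels [9 7 7]
Step 2: flows [0->1,1=2] -> levels [8 8 7]
Step 3: flows [0=1,1->2] -> levels [8 7 8]
Step 4: flows [0->1,2->1] -> levels [7 9 7]
Step 5: flows [1->0,1->2] -> levels [8 7 8]
  -> period-2 cycle: step 5 state = step 3 state; never stabilizes
  -> state at step 30: (30-3) mod 2 = 1, same as step 4 -> [7 9 7]

Answer: 7 9 7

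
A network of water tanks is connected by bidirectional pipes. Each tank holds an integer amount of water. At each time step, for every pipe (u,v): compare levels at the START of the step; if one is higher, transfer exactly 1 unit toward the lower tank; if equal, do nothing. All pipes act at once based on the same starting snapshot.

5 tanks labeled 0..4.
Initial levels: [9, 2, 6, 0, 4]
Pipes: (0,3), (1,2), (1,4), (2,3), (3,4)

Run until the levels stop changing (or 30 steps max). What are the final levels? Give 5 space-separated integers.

Step 1: flows [0->3,2->1,4->1,2->3,4->3] -> levels [8 4 4 3 2]
Step 2: flows [0->3,1=2,1->4,2->3,3->4] -> levels [7 3 3 4 4]
Step 3: flows [0->3,1=2,4->1,3->2,3=4] -> levels [6 4 4 4 3]
Step 4: flows [0->3,1=2,1->4,2=3,3->4] -> levels [5 3 4 4 5]
Step 5: flows [0->3,2->1,4->1,2=3,4->3] -> levels [4 5 3 6 3]
Step 6: flows [3->0,1->2,1->4,3->2,3->4] -> levels [5 3 5 3 5]
Step 7: flows [0->3,2->1,4->1,2->3,4->3] -> levels [4 5 3 6 3]
  -> period-2 cycle: step 7 state = step 5 state; never stabilizes
  -> state at step 30: (30-5) mod 2 = 1, same as step 6 -> [5 3 5 3 5]

Answer: 5 3 5 3 5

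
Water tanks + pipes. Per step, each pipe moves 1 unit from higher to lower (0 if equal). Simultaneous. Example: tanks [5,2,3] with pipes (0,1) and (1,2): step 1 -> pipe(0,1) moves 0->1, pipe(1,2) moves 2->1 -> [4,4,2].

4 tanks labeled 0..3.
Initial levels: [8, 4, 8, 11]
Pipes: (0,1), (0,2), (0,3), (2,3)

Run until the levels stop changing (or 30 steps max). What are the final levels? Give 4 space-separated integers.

Answer: 9 6 8 8

Derivation:
Step 1: flows [0->1,0=2,3->0,3->2] -> levels [8 5 9 9]
Step 2: flows [0->1,2->0,3->0,2=3] -> levels [9 6 8 8]
Step 3: flows [0->1,0->2,0->3,2=3] -> levels [6 7 9 9]
Step 4: flows [1->0,2->0,3->0,2=3] -> levels [9 6 8 8]
  -> period-2 cycle: step 4 state = step 2 state; never stabilizes
  -> state at step 30: (30-2) mod 2 = 0, same as step 2 -> [9 6 8 8]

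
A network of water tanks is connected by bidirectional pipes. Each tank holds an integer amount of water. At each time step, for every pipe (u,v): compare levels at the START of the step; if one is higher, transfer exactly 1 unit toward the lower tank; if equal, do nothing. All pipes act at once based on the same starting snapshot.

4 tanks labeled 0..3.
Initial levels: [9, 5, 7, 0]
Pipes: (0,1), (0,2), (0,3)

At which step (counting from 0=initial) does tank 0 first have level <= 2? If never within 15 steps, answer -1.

Answer: -1

Derivation:
Step 1: flows [0->1,0->2,0->3] -> levels [6 6 8 1]
Step 2: flows [0=1,2->0,0->3] -> levels [6 6 7 2]
Step 3: flows [0=1,2->0,0->3] -> levels [6 6 6 3]
Step 4: flows [0=1,0=2,0->3] -> levels [5 6 6 4]
Step 5: flows [1->0,2->0,0->3] -> levels [6 5 5 5]
Step 6: flows [0->1,0->2,0->3] -> levels [3 6 6 6]
Step 7: flows [1->0,2->0,3->0] -> levels [6 5 5 5]
  -> period-2 cycle (repeats step 5); tank 0 never drops to <=2
Tank 0 never reaches <=2 within 15 steps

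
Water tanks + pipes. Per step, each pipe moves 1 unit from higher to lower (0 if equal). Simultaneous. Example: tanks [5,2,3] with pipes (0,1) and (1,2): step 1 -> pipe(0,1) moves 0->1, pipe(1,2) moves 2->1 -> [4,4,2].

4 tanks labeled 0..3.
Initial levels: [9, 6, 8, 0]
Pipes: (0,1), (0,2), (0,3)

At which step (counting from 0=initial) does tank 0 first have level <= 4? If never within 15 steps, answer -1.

Step 1: flows [0->1,0->2,0->3] -> levels [6 7 9 1]
Step 2: flows [1->0,2->0,0->3] -> levels [7 6 8 2]
Step 3: flows [0->1,2->0,0->3] -> levels [6 7 7 3]
Step 4: flows [1->0,2->0,0->3] -> levels [7 6 6 4]
Step 5: flows [0->1,0->2,0->3] -> levels [4 7 7 5]
Tank 0 first reaches <=4 at step 5

Answer: 5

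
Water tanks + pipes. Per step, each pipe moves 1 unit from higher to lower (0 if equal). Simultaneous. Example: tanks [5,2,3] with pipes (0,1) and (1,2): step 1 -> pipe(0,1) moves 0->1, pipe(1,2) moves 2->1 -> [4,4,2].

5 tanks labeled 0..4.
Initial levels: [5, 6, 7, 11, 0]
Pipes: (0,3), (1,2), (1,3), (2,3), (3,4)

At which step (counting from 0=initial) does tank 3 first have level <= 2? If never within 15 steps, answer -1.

Step 1: flows [3->0,2->1,3->1,3->2,3->4] -> levels [6 8 7 7 1]
Step 2: flows [3->0,1->2,1->3,2=3,3->4] -> levels [7 6 8 6 2]
Step 3: flows [0->3,2->1,1=3,2->3,3->4] -> levels [6 7 6 7 3]
Step 4: flows [3->0,1->2,1=3,3->2,3->4] -> levels [7 6 8 4 4]
Step 5: flows [0->3,2->1,1->3,2->3,3=4] -> levels [6 6 6 7 4]
Step 6: flows [3->0,1=2,3->1,3->2,3->4] -> levels [7 7 7 3 5]
Step 7: flows [0->3,1=2,1->3,2->3,4->3] -> levels [6 6 6 7 4]
  -> period-2 cycle (repeats step 5); tank 3 never drops to <=2
Tank 3 never reaches <=2 within 15 steps

Answer: -1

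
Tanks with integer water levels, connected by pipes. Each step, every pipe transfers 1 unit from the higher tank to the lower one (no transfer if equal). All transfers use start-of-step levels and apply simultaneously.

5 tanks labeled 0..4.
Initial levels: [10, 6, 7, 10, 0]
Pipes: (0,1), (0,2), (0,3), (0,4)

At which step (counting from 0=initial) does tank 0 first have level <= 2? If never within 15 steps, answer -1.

Answer: -1

Derivation:
Step 1: flows [0->1,0->2,0=3,0->4] -> levels [7 7 8 10 1]
Step 2: flows [0=1,2->0,3->0,0->4] -> levels [8 7 7 9 2]
Step 3: flows [0->1,0->2,3->0,0->4] -> levels [6 8 8 8 3]
Step 4: flows [1->0,2->0,3->0,0->4] -> levels [8 7 7 7 4]
Step 5: flows [0->1,0->2,0->3,0->4] -> levels [4 8 8 8 5]
Step 6: flows [1->0,2->0,3->0,4->0] -> levels [8 7 7 7 4]
  -> period-2 cycle (repeats step 4); tank 0 never drops to <=2
Tank 0 never reaches <=2 within 15 steps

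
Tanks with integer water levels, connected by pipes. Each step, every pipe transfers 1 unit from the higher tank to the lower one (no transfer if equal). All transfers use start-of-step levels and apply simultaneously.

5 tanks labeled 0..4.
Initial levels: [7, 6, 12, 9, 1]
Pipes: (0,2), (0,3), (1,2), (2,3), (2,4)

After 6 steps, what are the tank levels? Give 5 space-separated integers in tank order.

Step 1: flows [2->0,3->0,2->1,2->3,2->4] -> levels [9 7 8 9 2]
Step 2: flows [0->2,0=3,2->1,3->2,2->4] -> levels [8 8 8 8 3]
Step 3: flows [0=2,0=3,1=2,2=3,2->4] -> levels [8 8 7 8 4]
Step 4: flows [0->2,0=3,1->2,3->2,2->4] -> levels [7 7 9 7 5]
Step 5: flows [2->0,0=3,2->1,2->3,2->4] -> levels [8 8 5 8 6]
Step 6: flows [0->2,0=3,1->2,3->2,4->2] -> levels [7 7 9 7 5]

Answer: 7 7 9 7 5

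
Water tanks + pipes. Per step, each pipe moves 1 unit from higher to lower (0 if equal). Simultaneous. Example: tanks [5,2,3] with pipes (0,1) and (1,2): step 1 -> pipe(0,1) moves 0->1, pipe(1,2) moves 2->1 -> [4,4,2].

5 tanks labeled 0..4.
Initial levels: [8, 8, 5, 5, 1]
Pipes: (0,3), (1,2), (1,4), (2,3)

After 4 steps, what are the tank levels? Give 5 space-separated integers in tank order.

Step 1: flows [0->3,1->2,1->4,2=3] -> levels [7 6 6 6 2]
Step 2: flows [0->3,1=2,1->4,2=3] -> levels [6 5 6 7 3]
Step 3: flows [3->0,2->1,1->4,3->2] -> levels [7 5 6 5 4]
Step 4: flows [0->3,2->1,1->4,2->3] -> levels [6 5 4 7 5]

Answer: 6 5 4 7 5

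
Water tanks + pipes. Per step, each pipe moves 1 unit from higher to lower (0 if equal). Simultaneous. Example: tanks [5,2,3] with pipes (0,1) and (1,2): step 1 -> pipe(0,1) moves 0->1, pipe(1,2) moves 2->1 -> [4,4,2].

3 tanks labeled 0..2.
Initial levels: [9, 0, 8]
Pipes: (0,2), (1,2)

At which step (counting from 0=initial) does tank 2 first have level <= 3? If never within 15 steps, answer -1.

Answer: -1

Derivation:
Step 1: flows [0->2,2->1] -> levels [8 1 8]
Step 2: flows [0=2,2->1] -> levels [8 2 7]
Step 3: flows [0->2,2->1] -> levels [7 3 7]
Step 4: flows [0=2,2->1] -> levels [7 4 6]
Step 5: flows [0->2,2->1] -> levels [6 5 6]
Step 6: flows [0=2,2->1] -> levels [6 6 5]
Step 7: flows [0->2,1->2] -> levels [5 5 7]
Step 8: flows [2->0,2->1] -> levels [6 6 5]
  -> period-2 cycle (repeats step 6); tank 2 never drops to <=3
Tank 2 never reaches <=3 within 15 steps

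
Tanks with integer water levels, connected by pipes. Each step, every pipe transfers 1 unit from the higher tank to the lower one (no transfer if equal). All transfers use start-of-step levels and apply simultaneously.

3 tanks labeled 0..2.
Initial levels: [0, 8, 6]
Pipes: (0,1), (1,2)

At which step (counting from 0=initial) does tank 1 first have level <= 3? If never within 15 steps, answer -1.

Answer: -1

Derivation:
Step 1: flows [1->0,1->2] -> levels [1 6 7]
Step 2: flows [1->0,2->1] -> levels [2 6 6]
Step 3: flows [1->0,1=2] -> levels [3 5 6]
Step 4: flows [1->0,2->1] -> levels [4 5 5]
Step 5: flows [1->0,1=2] -> levels [5 4 5]
Step 6: flows [0->1,2->1] -> levels [4 6 4]
Step 7: flows [1->0,1->2] -> levels [5 4 5]
  -> period-2 cycle (repeats step 5); tank 1 never drops to <=3
Tank 1 never reaches <=3 within 15 steps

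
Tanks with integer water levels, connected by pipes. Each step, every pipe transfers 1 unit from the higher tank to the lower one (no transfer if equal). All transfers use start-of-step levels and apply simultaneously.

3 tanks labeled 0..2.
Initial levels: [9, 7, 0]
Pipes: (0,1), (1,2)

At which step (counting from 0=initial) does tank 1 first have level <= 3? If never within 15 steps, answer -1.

Step 1: flows [0->1,1->2] -> levels [8 7 1]
Step 2: flows [0->1,1->2] -> levels [7 7 2]
Step 3: flows [0=1,1->2] -> levels [7 6 3]
Step 4: flows [0->1,1->2] -> levels [6 6 4]
Step 5: flows [0=1,1->2] -> levels [6 5 5]
Step 6: flows [0->1,1=2] -> levels [5 6 5]
Step 7: flows [1->0,1->2] -> levels [6 4 6]
Step 8: flows [0->1,2->1] -> levels [5 6 5]
  -> period-2 cycle (repeats step 6); tank 1 never drops to <=3
Tank 1 never reaches <=3 within 15 steps

Answer: -1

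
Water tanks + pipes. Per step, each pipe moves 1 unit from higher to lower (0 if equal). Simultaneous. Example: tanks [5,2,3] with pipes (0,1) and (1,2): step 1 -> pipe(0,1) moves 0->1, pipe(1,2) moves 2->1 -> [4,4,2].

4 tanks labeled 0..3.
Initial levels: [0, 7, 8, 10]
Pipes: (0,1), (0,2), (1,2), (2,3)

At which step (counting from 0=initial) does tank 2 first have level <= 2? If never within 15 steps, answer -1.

Answer: -1

Derivation:
Step 1: flows [1->0,2->0,2->1,3->2] -> levels [2 7 7 9]
Step 2: flows [1->0,2->0,1=2,3->2] -> levels [4 6 7 8]
Step 3: flows [1->0,2->0,2->1,3->2] -> levels [6 6 6 7]
Step 4: flows [0=1,0=2,1=2,3->2] -> levels [6 6 7 6]
Step 5: flows [0=1,2->0,2->1,2->3] -> levels [7 7 4 7]
Step 6: flows [0=1,0->2,1->2,3->2] -> levels [6 6 7 6]
  -> period-2 cycle (repeats step 4); tank 2 never drops to <=2
Tank 2 never reaches <=2 within 15 steps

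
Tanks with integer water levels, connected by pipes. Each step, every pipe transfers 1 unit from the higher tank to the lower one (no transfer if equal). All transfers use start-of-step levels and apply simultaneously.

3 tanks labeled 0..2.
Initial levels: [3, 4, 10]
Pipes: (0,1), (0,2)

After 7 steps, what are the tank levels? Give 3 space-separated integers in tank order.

Answer: 5 6 6

Derivation:
Step 1: flows [1->0,2->0] -> levels [5 3 9]
Step 2: flows [0->1,2->0] -> levels [5 4 8]
Step 3: flows [0->1,2->0] -> levels [5 5 7]
Step 4: flows [0=1,2->0] -> levels [6 5 6]
Step 5: flows [0->1,0=2] -> levels [5 6 6]
Step 6: flows [1->0,2->0] -> levels [7 5 5]
Step 7: flows [0->1,0->2] -> levels [5 6 6]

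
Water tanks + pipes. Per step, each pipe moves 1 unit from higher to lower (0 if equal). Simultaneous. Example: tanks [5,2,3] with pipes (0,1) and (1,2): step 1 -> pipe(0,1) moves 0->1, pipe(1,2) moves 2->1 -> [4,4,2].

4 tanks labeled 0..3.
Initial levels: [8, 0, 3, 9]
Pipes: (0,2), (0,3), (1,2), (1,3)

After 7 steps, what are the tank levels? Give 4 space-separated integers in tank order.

Step 1: flows [0->2,3->0,2->1,3->1] -> levels [8 2 3 7]
Step 2: flows [0->2,0->3,2->1,3->1] -> levels [6 4 3 7]
Step 3: flows [0->2,3->0,1->2,3->1] -> levels [6 4 5 5]
Step 4: flows [0->2,0->3,2->1,3->1] -> levels [4 6 5 5]
Step 5: flows [2->0,3->0,1->2,1->3] -> levels [6 4 5 5]
  -> period-2 cycle: step 5 state = step 3 state
  -> state at step 7: (7-3) mod 2 = 0, same as step 3 -> [6 4 5 5]

Answer: 6 4 5 5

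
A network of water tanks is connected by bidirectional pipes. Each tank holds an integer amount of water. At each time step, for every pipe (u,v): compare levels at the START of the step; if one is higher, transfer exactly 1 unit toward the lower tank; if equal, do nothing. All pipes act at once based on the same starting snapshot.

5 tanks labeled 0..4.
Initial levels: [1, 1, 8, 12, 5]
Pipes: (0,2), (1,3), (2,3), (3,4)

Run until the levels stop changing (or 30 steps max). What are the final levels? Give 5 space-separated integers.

Step 1: flows [2->0,3->1,3->2,3->4] -> levels [2 2 8 9 6]
Step 2: flows [2->0,3->1,3->2,3->4] -> levels [3 3 8 6 7]
Step 3: flows [2->0,3->1,2->3,4->3] -> levels [4 4 6 7 6]
Step 4: flows [2->0,3->1,3->2,3->4] -> levels [5 5 6 4 7]
Step 5: flows [2->0,1->3,2->3,4->3] -> levels [6 4 4 7 6]
Step 6: flows [0->2,3->1,3->2,3->4] -> levels [5 5 6 4 7]
  -> period-2 cycle: step 6 state = step 4 state; never stabilizes
  -> state at step 30: (30-4) mod 2 = 0, same as step 4 -> [5 5 6 4 7]

Answer: 5 5 6 4 7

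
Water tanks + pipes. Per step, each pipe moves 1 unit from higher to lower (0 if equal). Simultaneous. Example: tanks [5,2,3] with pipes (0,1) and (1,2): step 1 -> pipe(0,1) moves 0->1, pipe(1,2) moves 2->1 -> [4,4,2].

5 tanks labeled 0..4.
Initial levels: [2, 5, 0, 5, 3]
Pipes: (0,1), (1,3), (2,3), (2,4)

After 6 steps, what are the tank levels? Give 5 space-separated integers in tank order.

Answer: 4 2 4 3 2

Derivation:
Step 1: flows [1->0,1=3,3->2,4->2] -> levels [3 4 2 4 2]
Step 2: flows [1->0,1=3,3->2,2=4] -> levels [4 3 3 3 2]
Step 3: flows [0->1,1=3,2=3,2->4] -> levels [3 4 2 3 3]
Step 4: flows [1->0,1->3,3->2,4->2] -> levels [4 2 4 3 2]
Step 5: flows [0->1,3->1,2->3,2->4] -> levels [3 4 2 3 3]
  -> period-2 cycle: step 5 state = step 3 state
  -> state at step 6: (6-3) mod 2 = 1, same as step 4 -> [4 2 4 3 2]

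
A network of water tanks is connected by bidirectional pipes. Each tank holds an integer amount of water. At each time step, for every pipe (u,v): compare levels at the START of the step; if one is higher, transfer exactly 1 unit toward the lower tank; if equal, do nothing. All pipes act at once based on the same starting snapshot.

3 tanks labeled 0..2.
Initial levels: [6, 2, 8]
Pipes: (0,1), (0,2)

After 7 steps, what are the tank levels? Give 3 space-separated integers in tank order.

Step 1: flows [0->1,2->0] -> levels [6 3 7]
Step 2: flows [0->1,2->0] -> levels [6 4 6]
Step 3: flows [0->1,0=2] -> levels [5 5 6]
Step 4: flows [0=1,2->0] -> levels [6 5 5]
Step 5: flows [0->1,0->2] -> levels [4 6 6]
Step 6: flows [1->0,2->0] -> levels [6 5 5]
  -> period-2 cycle: step 6 state = step 4 state
  -> state at step 7: (7-4) mod 2 = 1, same as step 5 -> [4 6 6]

Answer: 4 6 6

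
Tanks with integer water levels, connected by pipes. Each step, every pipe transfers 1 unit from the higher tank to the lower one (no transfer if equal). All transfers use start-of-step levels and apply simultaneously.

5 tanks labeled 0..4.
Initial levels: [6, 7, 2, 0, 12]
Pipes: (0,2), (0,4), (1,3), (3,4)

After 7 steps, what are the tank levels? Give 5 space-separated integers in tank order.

Answer: 7 5 5 6 4

Derivation:
Step 1: flows [0->2,4->0,1->3,4->3] -> levels [6 6 3 2 10]
Step 2: flows [0->2,4->0,1->3,4->3] -> levels [6 5 4 4 8]
Step 3: flows [0->2,4->0,1->3,4->3] -> levels [6 4 5 6 6]
Step 4: flows [0->2,0=4,3->1,3=4] -> levels [5 5 6 5 6]
Step 5: flows [2->0,4->0,1=3,4->3] -> levels [7 5 5 6 4]
Step 6: flows [0->2,0->4,3->1,3->4] -> levels [5 6 6 4 6]
Step 7: flows [2->0,4->0,1->3,4->3] -> levels [7 5 5 6 4]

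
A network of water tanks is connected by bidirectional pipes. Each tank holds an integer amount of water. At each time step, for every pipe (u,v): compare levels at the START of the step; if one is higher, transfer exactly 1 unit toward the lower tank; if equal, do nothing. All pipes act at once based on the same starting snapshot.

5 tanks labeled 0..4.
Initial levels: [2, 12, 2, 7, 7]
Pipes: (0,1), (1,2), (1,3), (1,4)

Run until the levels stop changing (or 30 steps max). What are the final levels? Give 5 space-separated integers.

Answer: 6 6 6 6 6

Derivation:
Step 1: flows [1->0,1->2,1->3,1->4] -> levels [3 8 3 8 8]
Step 2: flows [1->0,1->2,1=3,1=4] -> levels [4 6 4 8 8]
Step 3: flows [1->0,1->2,3->1,4->1] -> levels [5 6 5 7 7]
Step 4: flows [1->0,1->2,3->1,4->1] -> levels [6 6 6 6 6]
Step 5: flows [0=1,1=2,1=3,1=4] -> levels [6 6 6 6 6]
  -> stable (no change)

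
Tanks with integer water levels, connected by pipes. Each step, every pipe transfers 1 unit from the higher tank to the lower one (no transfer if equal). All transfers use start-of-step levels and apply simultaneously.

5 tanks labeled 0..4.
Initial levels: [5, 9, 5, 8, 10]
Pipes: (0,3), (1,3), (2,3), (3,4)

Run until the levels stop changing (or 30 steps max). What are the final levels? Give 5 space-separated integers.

Step 1: flows [3->0,1->3,3->2,4->3] -> levels [6 8 6 8 9]
Step 2: flows [3->0,1=3,3->2,4->3] -> levels [7 8 7 7 8]
Step 3: flows [0=3,1->3,2=3,4->3] -> levels [7 7 7 9 7]
Step 4: flows [3->0,3->1,3->2,3->4] -> levels [8 8 8 5 8]
Step 5: flows [0->3,1->3,2->3,4->3] -> levels [7 7 7 9 7]
  -> period-2 cycle: step 5 state = step 3 state; never stabilizes
  -> state at step 30: (30-3) mod 2 = 1, same as step 4 -> [8 8 8 5 8]

Answer: 8 8 8 5 8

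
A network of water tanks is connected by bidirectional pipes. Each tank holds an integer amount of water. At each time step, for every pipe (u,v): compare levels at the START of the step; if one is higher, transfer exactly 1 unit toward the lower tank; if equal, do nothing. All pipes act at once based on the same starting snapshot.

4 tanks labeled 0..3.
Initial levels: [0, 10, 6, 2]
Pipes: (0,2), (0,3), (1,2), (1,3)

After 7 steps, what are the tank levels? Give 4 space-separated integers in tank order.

Answer: 4 5 5 4

Derivation:
Step 1: flows [2->0,3->0,1->2,1->3] -> levels [2 8 6 2]
Step 2: flows [2->0,0=3,1->2,1->3] -> levels [3 6 6 3]
Step 3: flows [2->0,0=3,1=2,1->3] -> levels [4 5 5 4]
Step 4: flows [2->0,0=3,1=2,1->3] -> levels [5 4 4 5]
Step 5: flows [0->2,0=3,1=2,3->1] -> levels [4 5 5 4]
  -> period-2 cycle: step 5 state = step 3 state
  -> state at step 7: (7-3) mod 2 = 0, same as step 3 -> [4 5 5 4]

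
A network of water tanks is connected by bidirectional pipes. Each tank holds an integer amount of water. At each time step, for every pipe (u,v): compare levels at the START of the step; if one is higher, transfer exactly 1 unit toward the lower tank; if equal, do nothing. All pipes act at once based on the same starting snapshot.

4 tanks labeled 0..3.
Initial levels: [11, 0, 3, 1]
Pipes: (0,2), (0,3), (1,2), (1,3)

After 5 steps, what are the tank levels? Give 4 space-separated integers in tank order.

Answer: 5 4 3 3

Derivation:
Step 1: flows [0->2,0->3,2->1,3->1] -> levels [9 2 3 1]
Step 2: flows [0->2,0->3,2->1,1->3] -> levels [7 2 3 3]
Step 3: flows [0->2,0->3,2->1,3->1] -> levels [5 4 3 3]
Step 4: flows [0->2,0->3,1->2,1->3] -> levels [3 2 5 5]
Step 5: flows [2->0,3->0,2->1,3->1] -> levels [5 4 3 3]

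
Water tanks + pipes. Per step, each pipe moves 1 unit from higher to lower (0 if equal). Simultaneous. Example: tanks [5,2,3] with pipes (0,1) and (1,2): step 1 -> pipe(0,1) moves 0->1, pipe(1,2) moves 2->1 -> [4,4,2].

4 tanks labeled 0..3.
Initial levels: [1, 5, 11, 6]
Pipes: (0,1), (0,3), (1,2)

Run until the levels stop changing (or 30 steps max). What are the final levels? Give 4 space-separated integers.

Step 1: flows [1->0,3->0,2->1] -> levels [3 5 10 5]
Step 2: flows [1->0,3->0,2->1] -> levels [5 5 9 4]
Step 3: flows [0=1,0->3,2->1] -> levels [4 6 8 5]
Step 4: flows [1->0,3->0,2->1] -> levels [6 6 7 4]
Step 5: flows [0=1,0->3,2->1] -> levels [5 7 6 5]
Step 6: flows [1->0,0=3,1->2] -> levels [6 5 7 5]
Step 7: flows [0->1,0->3,2->1] -> levels [4 7 6 6]
Step 8: flows [1->0,3->0,1->2] -> levels [6 5 7 5]
  -> period-2 cycle: step 8 state = step 6 state; never stabilizes
  -> state at step 30: (30-6) mod 2 = 0, same as step 6 -> [6 5 7 5]

Answer: 6 5 7 5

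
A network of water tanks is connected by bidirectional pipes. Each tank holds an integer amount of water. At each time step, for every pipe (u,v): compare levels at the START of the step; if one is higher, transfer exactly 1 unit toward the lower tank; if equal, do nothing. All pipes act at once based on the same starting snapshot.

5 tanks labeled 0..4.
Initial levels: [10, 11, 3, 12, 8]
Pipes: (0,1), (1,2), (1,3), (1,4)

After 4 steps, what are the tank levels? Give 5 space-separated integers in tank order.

Step 1: flows [1->0,1->2,3->1,1->4] -> levels [11 9 4 11 9]
Step 2: flows [0->1,1->2,3->1,1=4] -> levels [10 10 5 10 9]
Step 3: flows [0=1,1->2,1=3,1->4] -> levels [10 8 6 10 10]
Step 4: flows [0->1,1->2,3->1,4->1] -> levels [9 10 7 9 9]

Answer: 9 10 7 9 9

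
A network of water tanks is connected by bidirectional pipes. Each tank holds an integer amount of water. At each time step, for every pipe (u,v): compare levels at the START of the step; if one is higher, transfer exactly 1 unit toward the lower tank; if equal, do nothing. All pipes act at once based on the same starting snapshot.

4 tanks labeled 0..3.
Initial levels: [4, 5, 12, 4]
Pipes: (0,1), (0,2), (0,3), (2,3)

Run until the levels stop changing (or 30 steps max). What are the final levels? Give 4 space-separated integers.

Answer: 5 6 7 7

Derivation:
Step 1: flows [1->0,2->0,0=3,2->3] -> levels [6 4 10 5]
Step 2: flows [0->1,2->0,0->3,2->3] -> levels [5 5 8 7]
Step 3: flows [0=1,2->0,3->0,2->3] -> levels [7 5 6 7]
Step 4: flows [0->1,0->2,0=3,3->2] -> levels [5 6 8 6]
Step 5: flows [1->0,2->0,3->0,2->3] -> levels [8 5 6 6]
Step 6: flows [0->1,0->2,0->3,2=3] -> levels [5 6 7 7]
Step 7: flows [1->0,2->0,3->0,2=3] -> levels [8 5 6 6]
  -> period-2 cycle: step 7 state = step 5 state; never stabilizes
  -> state at step 30: (30-5) mod 2 = 1, same as step 6 -> [5 6 7 7]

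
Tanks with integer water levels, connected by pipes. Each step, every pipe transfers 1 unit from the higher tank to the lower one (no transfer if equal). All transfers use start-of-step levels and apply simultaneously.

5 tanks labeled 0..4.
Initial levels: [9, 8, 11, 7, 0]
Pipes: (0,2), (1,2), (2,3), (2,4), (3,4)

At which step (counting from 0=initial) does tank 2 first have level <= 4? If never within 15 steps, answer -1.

Step 1: flows [2->0,2->1,2->3,2->4,3->4] -> levels [10 9 7 7 2]
Step 2: flows [0->2,1->2,2=3,2->4,3->4] -> levels [9 8 8 6 4]
Step 3: flows [0->2,1=2,2->3,2->4,3->4] -> levels [8 8 7 6 6]
Step 4: flows [0->2,1->2,2->3,2->4,3=4] -> levels [7 7 7 7 7]
Step 5: flows [0=2,1=2,2=3,2=4,3=4] -> levels [7 7 7 7 7]
  -> stable; tank 2 stays at 7 > 4
Tank 2 never reaches <=4 within 15 steps

Answer: -1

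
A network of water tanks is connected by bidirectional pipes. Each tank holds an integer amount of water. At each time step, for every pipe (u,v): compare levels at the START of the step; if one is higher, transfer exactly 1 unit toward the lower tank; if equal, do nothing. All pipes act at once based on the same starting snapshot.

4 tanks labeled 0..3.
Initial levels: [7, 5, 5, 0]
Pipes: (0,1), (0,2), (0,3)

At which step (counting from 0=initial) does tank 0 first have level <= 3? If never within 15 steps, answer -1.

Step 1: flows [0->1,0->2,0->3] -> levels [4 6 6 1]
Step 2: flows [1->0,2->0,0->3] -> levels [5 5 5 2]
Step 3: flows [0=1,0=2,0->3] -> levels [4 5 5 3]
Step 4: flows [1->0,2->0,0->3] -> levels [5 4 4 4]
Step 5: flows [0->1,0->2,0->3] -> levels [2 5 5 5]
Tank 0 first reaches <=3 at step 5

Answer: 5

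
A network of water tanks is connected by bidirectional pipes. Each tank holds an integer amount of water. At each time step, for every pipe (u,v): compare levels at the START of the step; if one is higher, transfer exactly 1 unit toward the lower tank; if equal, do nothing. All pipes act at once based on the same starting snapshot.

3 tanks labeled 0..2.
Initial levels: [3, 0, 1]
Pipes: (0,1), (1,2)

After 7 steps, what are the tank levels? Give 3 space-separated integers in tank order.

Answer: 1 2 1

Derivation:
Step 1: flows [0->1,2->1] -> levels [2 2 0]
Step 2: flows [0=1,1->2] -> levels [2 1 1]
Step 3: flows [0->1,1=2] -> levels [1 2 1]
Step 4: flows [1->0,1->2] -> levels [2 0 2]
Step 5: flows [0->1,2->1] -> levels [1 2 1]
  -> period-2 cycle: step 5 state = step 3 state
  -> state at step 7: (7-3) mod 2 = 0, same as step 3 -> [1 2 1]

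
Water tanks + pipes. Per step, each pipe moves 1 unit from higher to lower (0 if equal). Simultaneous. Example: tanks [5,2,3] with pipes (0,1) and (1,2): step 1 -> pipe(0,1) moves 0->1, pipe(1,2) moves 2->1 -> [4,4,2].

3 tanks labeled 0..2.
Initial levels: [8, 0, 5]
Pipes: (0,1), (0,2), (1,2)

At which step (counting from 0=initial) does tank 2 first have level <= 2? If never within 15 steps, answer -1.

Step 1: flows [0->1,0->2,2->1] -> levels [6 2 5]
Step 2: flows [0->1,0->2,2->1] -> levels [4 4 5]
Step 3: flows [0=1,2->0,2->1] -> levels [5 5 3]
Step 4: flows [0=1,0->2,1->2] -> levels [4 4 5]
  -> period-2 cycle (repeats step 2); tank 2 never drops to <=2
Tank 2 never reaches <=2 within 15 steps

Answer: -1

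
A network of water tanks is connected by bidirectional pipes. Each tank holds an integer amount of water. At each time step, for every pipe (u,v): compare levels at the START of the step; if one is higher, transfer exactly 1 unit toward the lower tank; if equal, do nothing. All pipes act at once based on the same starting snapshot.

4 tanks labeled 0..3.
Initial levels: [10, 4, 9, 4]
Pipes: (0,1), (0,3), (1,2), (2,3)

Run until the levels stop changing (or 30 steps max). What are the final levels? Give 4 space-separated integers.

Step 1: flows [0->1,0->3,2->1,2->3] -> levels [8 6 7 6]
Step 2: flows [0->1,0->3,2->1,2->3] -> levels [6 8 5 8]
Step 3: flows [1->0,3->0,1->2,3->2] -> levels [8 6 7 6]
  -> period-2 cycle: step 3 state = step 1 state; never stabilizes
  -> state at step 30: (30-1) mod 2 = 1, same as step 2 -> [6 8 5 8]

Answer: 6 8 5 8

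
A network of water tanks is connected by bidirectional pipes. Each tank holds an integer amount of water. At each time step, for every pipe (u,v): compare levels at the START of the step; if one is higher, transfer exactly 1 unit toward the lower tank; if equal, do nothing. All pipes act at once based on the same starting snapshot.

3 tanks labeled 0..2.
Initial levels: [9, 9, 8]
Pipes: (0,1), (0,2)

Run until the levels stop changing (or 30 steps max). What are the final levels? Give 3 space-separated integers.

Step 1: flows [0=1,0->2] -> levels [8 9 9]
Step 2: flows [1->0,2->0] -> levels [10 8 8]
Step 3: flows [0->1,0->2] -> levels [8 9 9]
  -> period-2 cycle: step 3 state = step 1 state; never stabilizes
  -> state at step 30: (30-1) mod 2 = 1, same as step 2 -> [10 8 8]

Answer: 10 8 8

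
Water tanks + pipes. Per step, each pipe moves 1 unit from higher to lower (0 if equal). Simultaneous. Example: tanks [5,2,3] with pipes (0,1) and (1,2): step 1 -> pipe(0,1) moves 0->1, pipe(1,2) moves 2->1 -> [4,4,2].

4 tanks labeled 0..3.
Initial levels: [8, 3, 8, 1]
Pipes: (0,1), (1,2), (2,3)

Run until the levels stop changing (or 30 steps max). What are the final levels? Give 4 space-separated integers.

Step 1: flows [0->1,2->1,2->3] -> levels [7 5 6 2]
Step 2: flows [0->1,2->1,2->3] -> levels [6 7 4 3]
Step 3: flows [1->0,1->2,2->3] -> levels [7 5 4 4]
Step 4: flows [0->1,1->2,2=3] -> levels [6 5 5 4]
Step 5: flows [0->1,1=2,2->3] -> levels [5 6 4 5]
Step 6: flows [1->0,1->2,3->2] -> levels [6 4 6 4]
Step 7: flows [0->1,2->1,2->3] -> levels [5 6 4 5]
  -> period-2 cycle: step 7 state = step 5 state; never stabilizes
  -> state at step 30: (30-5) mod 2 = 1, same as step 6 -> [6 4 6 4]

Answer: 6 4 6 4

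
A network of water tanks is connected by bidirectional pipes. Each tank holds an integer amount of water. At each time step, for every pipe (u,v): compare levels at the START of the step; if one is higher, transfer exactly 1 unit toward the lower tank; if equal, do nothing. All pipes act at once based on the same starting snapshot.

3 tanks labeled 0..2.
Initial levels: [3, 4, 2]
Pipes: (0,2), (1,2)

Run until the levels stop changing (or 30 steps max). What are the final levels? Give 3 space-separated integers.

Step 1: flows [0->2,1->2] -> levels [2 3 4]
Step 2: flows [2->0,2->1] -> levels [3 4 2]
  -> period-2 cycle: step 2 state = step 0 state; never stabilizes
  -> state at step 30: (30-0) mod 2 = 0, same as step 0 -> [3 4 2]

Answer: 3 4 2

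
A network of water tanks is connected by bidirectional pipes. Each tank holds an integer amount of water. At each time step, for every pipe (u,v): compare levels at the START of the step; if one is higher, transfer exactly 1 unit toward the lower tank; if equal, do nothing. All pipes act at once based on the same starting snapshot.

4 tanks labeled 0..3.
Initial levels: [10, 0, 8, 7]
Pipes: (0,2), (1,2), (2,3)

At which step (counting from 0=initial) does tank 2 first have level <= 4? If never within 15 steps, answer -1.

Step 1: flows [0->2,2->1,2->3] -> levels [9 1 7 8]
Step 2: flows [0->2,2->1,3->2] -> levels [8 2 8 7]
Step 3: flows [0=2,2->1,2->3] -> levels [8 3 6 8]
Step 4: flows [0->2,2->1,3->2] -> levels [7 4 7 7]
Step 5: flows [0=2,2->1,2=3] -> levels [7 5 6 7]
Step 6: flows [0->2,2->1,3->2] -> levels [6 6 7 6]
Step 7: flows [2->0,2->1,2->3] -> levels [7 7 4 7]
Tank 2 first reaches <=4 at step 7

Answer: 7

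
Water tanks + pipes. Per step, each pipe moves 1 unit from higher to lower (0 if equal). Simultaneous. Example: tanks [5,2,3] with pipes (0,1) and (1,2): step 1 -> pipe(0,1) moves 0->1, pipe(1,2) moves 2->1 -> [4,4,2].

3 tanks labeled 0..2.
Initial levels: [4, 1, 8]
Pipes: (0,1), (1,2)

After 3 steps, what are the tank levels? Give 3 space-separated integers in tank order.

Answer: 4 4 5

Derivation:
Step 1: flows [0->1,2->1] -> levels [3 3 7]
Step 2: flows [0=1,2->1] -> levels [3 4 6]
Step 3: flows [1->0,2->1] -> levels [4 4 5]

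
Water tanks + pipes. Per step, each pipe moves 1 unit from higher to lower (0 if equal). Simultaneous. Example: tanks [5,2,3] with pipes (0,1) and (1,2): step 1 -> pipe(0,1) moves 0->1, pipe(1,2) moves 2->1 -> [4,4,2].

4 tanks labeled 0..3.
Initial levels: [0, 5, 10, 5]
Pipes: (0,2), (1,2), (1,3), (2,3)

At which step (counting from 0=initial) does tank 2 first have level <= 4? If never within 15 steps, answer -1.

Step 1: flows [2->0,2->1,1=3,2->3] -> levels [1 6 7 6]
Step 2: flows [2->0,2->1,1=3,2->3] -> levels [2 7 4 7]
Tank 2 first reaches <=4 at step 2

Answer: 2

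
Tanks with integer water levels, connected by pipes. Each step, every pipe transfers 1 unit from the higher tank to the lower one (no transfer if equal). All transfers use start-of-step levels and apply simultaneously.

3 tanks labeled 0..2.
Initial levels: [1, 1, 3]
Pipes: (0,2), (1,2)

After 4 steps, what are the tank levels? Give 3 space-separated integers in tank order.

Step 1: flows [2->0,2->1] -> levels [2 2 1]
Step 2: flows [0->2,1->2] -> levels [1 1 3]
  -> period-2 cycle: step 2 state = step 0 state
  -> state at step 4: (4-0) mod 2 = 0, same as step 0 -> [1 1 3]

Answer: 1 1 3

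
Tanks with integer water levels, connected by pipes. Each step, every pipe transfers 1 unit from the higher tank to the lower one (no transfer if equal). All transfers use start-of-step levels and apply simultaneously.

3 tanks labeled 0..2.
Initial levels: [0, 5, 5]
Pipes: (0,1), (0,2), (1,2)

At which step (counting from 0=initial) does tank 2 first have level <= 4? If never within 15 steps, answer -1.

Step 1: flows [1->0,2->0,1=2] -> levels [2 4 4]
Tank 2 first reaches <=4 at step 1

Answer: 1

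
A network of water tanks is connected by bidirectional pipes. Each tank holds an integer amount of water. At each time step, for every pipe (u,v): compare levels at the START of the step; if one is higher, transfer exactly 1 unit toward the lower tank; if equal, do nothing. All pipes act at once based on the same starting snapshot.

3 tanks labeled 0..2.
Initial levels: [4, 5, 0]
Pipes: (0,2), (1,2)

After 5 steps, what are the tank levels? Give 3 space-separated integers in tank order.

Answer: 3 4 2

Derivation:
Step 1: flows [0->2,1->2] -> levels [3 4 2]
Step 2: flows [0->2,1->2] -> levels [2 3 4]
Step 3: flows [2->0,2->1] -> levels [3 4 2]
  -> period-2 cycle: step 3 state = step 1 state
  -> state at step 5: (5-1) mod 2 = 0, same as step 1 -> [3 4 2]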